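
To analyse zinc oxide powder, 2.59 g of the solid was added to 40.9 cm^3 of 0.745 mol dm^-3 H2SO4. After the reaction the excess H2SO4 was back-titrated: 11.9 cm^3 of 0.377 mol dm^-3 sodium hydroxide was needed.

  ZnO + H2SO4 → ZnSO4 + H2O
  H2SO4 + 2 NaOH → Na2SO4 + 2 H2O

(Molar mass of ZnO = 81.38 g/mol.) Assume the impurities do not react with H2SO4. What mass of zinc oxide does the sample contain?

2.30 g

n(H2SO4) added = 0.0409 × 0.745 = 0.0305 mol
n(NaOH) used in back-titration = 0.0119 × 0.377 = 4.49 × 10^-3 mol
From the 1:2 ratio, n(H2SO4) left over = 1/2 × 4.49 × 10^-3 = 2.24 × 10^-3 mol
n(H2SO4) consumed by analyte = 0.0305 − 2.24 × 10^-3 = 0.0282 mol
n(ZnO) = 0.0282 mol (1:1 ratio)
mass of ZnO = 0.0282 × 81.38 = 2.30 g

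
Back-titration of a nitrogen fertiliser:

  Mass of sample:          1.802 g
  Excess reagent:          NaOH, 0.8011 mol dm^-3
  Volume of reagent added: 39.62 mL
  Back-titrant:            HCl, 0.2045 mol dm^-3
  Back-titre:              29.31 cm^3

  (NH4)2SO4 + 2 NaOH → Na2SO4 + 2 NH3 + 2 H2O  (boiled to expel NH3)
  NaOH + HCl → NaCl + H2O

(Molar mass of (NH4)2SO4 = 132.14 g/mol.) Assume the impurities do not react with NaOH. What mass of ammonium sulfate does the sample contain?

n(NaOH) added = 0.03962 × 0.8011 = 0.03174 mol
n(HCl) used in back-titration = 0.02931 × 0.2045 = 5.994 × 10^-3 mol
n(NaOH) left over = 5.994 × 10^-3 mol (1:1 ratio)
n(NaOH) consumed by analyte = 0.03174 − 5.994 × 10^-3 = 0.02575 mol
From the 1:2 ratio, n((NH4)2SO4) = 1/2 × 0.02575 = 0.01287 mol
mass of (NH4)2SO4 = 0.01287 × 132.14 = 1.701 g

1.701 g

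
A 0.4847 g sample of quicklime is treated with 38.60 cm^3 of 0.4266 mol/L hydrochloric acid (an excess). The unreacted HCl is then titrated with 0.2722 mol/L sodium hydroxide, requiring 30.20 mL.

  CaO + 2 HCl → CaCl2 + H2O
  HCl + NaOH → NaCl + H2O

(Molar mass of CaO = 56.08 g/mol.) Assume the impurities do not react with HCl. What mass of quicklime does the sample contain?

n(HCl) added = 0.03860 × 0.4266 = 0.01647 mol
n(NaOH) used in back-titration = 0.03020 × 0.2722 = 8.220 × 10^-3 mol
n(HCl) left over = 8.220 × 10^-3 mol (1:1 ratio)
n(HCl) consumed by analyte = 0.01647 − 8.220 × 10^-3 = 8.246 × 10^-3 mol
From the 1:2 ratio, n(CaO) = 1/2 × 8.246 × 10^-3 = 4.123 × 10^-3 mol
mass of CaO = 4.123 × 10^-3 × 56.08 = 0.2312 g

0.2312 g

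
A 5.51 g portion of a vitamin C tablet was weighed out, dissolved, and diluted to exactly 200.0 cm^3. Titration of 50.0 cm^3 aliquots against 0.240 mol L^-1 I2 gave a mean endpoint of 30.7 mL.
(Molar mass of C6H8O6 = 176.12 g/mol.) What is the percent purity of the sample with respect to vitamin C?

94.2 %

C6H8O6 + I2 → C6H6O6 + 2 HI
n(I2) per titration = 0.0307 × 0.240 = 7.37 × 10^-3 mol
n(C6H8O6) in each aliquot = 7.37 × 10^-3 mol (1:1 ratio)
n(C6H8O6) in the whole flask = 7.37 × 10^-3 × 200.0/50.0 = 0.0295 mol
mass of C6H8O6 = 0.0295 × 176.12 = 5.19 g
% C6H8O6 = 5.19 / 5.51 × 100 = 94.2 %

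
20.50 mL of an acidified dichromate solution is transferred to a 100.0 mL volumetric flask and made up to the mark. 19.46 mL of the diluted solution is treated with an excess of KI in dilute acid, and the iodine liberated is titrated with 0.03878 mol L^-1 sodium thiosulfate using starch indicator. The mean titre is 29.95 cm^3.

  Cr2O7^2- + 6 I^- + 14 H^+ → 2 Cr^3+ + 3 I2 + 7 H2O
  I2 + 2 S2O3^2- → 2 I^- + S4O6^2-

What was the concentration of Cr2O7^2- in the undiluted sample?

n(S2O3^2-) = 0.02995 × 0.03878 = 1.161 × 10^-3 mol
n(I2) = n(S2O3^2-)/2 = 5.807 × 10^-4 mol
From the 1:3 ratio, n(Cr2O7^2-) in the aliquot = 1/3 × 5.807 × 10^-4 = 1.936 × 10^-4 mol
[Cr2O7^2-]_dilute = 1.936 × 10^-4 / 0.01946 = 0.009947 mol/L
[Cr2O7^2-]_original = 0.009947 × 100.0/20.50 = 0.04852 mol/L

0.04852 mol/L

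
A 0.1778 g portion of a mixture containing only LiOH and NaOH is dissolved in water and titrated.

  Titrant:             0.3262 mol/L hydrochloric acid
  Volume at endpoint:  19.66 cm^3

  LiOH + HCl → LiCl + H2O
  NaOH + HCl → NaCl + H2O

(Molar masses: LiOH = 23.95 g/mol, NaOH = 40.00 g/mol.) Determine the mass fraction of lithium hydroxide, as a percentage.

n(HCl) = 0.01966 × 0.3262 = 6.413 × 10^-3 mol
Let x = n(LiOH), y = n(NaOH).
Titrant: 1x + 1y = 6.413 × 10^-3;  mass: 23.95x + 40.00y = 0.1778
Solving, x = 4.905 × 10^-3 mol, y = 1.508 × 10^-3 mol
mass of LiOH = 4.905 × 10^-3 × 23.95 = 0.1175 g
% LiOH = 0.1175 / 0.1778 × 100 = 66.07 %

66.07 %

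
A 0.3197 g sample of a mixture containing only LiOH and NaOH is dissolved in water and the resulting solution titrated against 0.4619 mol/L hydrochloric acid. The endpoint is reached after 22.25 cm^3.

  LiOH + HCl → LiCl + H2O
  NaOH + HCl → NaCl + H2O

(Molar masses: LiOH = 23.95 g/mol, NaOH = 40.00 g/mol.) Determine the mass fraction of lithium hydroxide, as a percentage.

42.66 %

n(HCl) = 0.02225 × 0.4619 = 0.01028 mol
Let x = n(LiOH), y = n(NaOH).
Titrant: 1x + 1y = 0.01028;  mass: 23.95x + 40.00y = 0.3197
Solving, x = 5.694 × 10^-3 mol, y = 4.583 × 10^-3 mol
mass of LiOH = 5.694 × 10^-3 × 23.95 = 0.1364 g
% LiOH = 0.1364 / 0.3197 × 100 = 42.66 %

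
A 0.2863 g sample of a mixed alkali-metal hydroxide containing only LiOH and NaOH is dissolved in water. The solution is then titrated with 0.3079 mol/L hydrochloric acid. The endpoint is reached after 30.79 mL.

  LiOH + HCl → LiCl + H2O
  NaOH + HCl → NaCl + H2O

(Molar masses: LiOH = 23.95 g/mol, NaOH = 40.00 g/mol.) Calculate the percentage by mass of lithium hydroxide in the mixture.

n(HCl) = 0.03079 × 0.3079 = 9.480 × 10^-3 mol
Let x = n(LiOH), y = n(NaOH).
Titrant: 1x + 1y = 9.480 × 10^-3;  mass: 23.95x + 40.00y = 0.2863
Solving, x = 5.789 × 10^-3 mol, y = 3.691 × 10^-3 mol
mass of LiOH = 5.789 × 10^-3 × 23.95 = 0.1386 g
% LiOH = 0.1386 / 0.2863 × 100 = 48.43 %

48.43 %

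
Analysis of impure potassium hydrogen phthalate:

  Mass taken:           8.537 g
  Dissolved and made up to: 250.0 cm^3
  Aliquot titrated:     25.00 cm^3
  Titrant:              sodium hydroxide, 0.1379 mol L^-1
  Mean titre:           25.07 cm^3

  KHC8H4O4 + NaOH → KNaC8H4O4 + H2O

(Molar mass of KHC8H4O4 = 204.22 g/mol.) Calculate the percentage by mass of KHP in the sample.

n(NaOH) per titration = 0.02507 × 0.1379 = 3.457 × 10^-3 mol
n(KHC8H4O4) in each aliquot = 3.457 × 10^-3 mol (1:1 ratio)
n(KHC8H4O4) in the whole flask = 3.457 × 10^-3 × 250.0/25.00 = 0.03457 mol
mass of KHC8H4O4 = 0.03457 × 204.22 = 7.060 g
% KHC8H4O4 = 7.060 / 8.537 × 100 = 82.70 %

82.70 %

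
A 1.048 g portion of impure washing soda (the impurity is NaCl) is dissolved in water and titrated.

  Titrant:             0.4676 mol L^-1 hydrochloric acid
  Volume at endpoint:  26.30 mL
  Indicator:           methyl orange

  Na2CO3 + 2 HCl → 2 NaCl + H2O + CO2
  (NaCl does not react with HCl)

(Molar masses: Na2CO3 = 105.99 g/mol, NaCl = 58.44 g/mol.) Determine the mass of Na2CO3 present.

0.6517 g

n(HCl) = 0.02630 × 0.4676 = 0.01230 mol
Let x = n(Na2CO3), y = n(NaCl).
Titrant: 2x = 0.01230;  mass: 105.99x + 58.44y = 1.048
Solving, x = 6.149 × 10^-3 mol, y = 6.781 × 10^-3 mol
mass of Na2CO3 = 6.149 × 10^-3 × 105.99 = 0.6517 g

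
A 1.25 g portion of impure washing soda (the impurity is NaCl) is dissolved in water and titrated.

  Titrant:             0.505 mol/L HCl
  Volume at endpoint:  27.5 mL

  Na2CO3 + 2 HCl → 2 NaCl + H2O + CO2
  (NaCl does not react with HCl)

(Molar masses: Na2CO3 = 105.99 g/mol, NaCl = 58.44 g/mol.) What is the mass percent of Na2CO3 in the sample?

n(HCl) = 0.0275 × 0.505 = 0.0139 mol
Let x = n(Na2CO3), y = n(NaCl).
Titrant: 2x = 0.0139;  mass: 105.99x + 58.44y = 1.25
Solving, x = 6.94 × 10^-3 mol, y = 8.80 × 10^-3 mol
mass of Na2CO3 = 6.94 × 10^-3 × 105.99 = 0.736 g
% Na2CO3 = 0.736 / 1.25 × 100 = 58.9 %

58.9 %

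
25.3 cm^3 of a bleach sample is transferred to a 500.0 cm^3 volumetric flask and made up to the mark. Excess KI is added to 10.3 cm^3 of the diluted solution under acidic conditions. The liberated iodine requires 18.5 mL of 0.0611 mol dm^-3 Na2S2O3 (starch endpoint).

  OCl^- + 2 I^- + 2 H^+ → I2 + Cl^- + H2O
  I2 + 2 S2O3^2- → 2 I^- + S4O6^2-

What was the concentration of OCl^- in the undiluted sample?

n(S2O3^2-) = 0.0185 × 0.0611 = 1.13 × 10^-3 mol
n(I2) = n(S2O3^2-)/2 = 5.65 × 10^-4 mol
n(OCl^-) in the aliquot = 5.65 × 10^-4 mol (1:1 ratio)
[OCl^-]_dilute = 5.65 × 10^-4 / 0.0103 = 0.0549 mol/L
[OCl^-]_original = 0.0549 × 500.0/25.3 = 1.08 mol/L

1.08 mol/L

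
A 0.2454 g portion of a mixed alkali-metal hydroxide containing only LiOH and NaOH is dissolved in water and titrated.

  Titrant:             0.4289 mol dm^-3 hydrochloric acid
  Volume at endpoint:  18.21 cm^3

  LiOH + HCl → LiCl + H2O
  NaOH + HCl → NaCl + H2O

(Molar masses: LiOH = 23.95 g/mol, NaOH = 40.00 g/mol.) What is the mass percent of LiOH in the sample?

n(HCl) = 0.01821 × 0.4289 = 7.810 × 10^-3 mol
Let x = n(LiOH), y = n(NaOH).
Titrant: 1x + 1y = 7.810 × 10^-3;  mass: 23.95x + 40.00y = 0.2454
Solving, x = 4.175 × 10^-3 mol, y = 3.635 × 10^-3 mol
mass of LiOH = 4.175 × 10^-3 × 23.95 = 0.09999 g
% LiOH = 0.09999 / 0.2454 × 100 = 40.75 %

40.75 %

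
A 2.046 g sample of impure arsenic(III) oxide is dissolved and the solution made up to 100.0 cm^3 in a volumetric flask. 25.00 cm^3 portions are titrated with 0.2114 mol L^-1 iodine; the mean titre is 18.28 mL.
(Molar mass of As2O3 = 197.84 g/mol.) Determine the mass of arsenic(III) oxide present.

1.529 g

As2O3 + 2 I2 + 2 H2O → As2O5 + 4 HI
n(I2) per titration = 0.01828 × 0.2114 = 3.864 × 10^-3 mol
From the 1:2 ratio, n(As2O3) in each aliquot = 1/2 × 3.864 × 10^-3 = 1.932 × 10^-3 mol
n(As2O3) in the whole flask = 1.932 × 10^-3 × 100.0/25.00 = 7.729 × 10^-3 mol
mass of As2O3 = 7.729 × 10^-3 × 197.84 = 1.529 g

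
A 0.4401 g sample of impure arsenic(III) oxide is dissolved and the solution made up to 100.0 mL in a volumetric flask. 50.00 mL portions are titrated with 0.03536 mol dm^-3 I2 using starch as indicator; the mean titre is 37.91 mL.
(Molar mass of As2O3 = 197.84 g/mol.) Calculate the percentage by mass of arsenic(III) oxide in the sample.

As2O3 + 2 I2 + 2 H2O → As2O5 + 4 HI
n(I2) per titration = 0.03791 × 0.03536 = 1.340 × 10^-3 mol
From the 1:2 ratio, n(As2O3) in each aliquot = 1/2 × 1.340 × 10^-3 = 6.702 × 10^-4 mol
n(As2O3) in the whole flask = 6.702 × 10^-4 × 100.0/50.00 = 1.340 × 10^-3 mol
mass of As2O3 = 1.340 × 10^-3 × 197.84 = 0.2652 g
% As2O3 = 0.2652 / 0.4401 × 100 = 60.26 %

60.26 %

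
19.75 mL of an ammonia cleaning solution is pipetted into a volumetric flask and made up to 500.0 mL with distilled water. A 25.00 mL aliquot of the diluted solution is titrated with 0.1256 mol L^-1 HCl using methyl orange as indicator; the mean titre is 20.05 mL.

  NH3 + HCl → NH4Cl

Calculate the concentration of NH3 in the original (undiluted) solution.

2.550 mol/L

n(HCl) = 0.02005 × 0.1256 = 2.518 × 10^-3 mol
n(NH3) in the aliquot = 2.518 × 10^-3 mol (1:1 ratio)
[NH3]_dilute = 2.518 × 10^-3 / 0.02500 = 0.1007 mol/L
Dilution factor = 500.0 / 19.75 = 25.32
[NH3]_stock = 0.1007 × 25.32 = 2.550 mol/L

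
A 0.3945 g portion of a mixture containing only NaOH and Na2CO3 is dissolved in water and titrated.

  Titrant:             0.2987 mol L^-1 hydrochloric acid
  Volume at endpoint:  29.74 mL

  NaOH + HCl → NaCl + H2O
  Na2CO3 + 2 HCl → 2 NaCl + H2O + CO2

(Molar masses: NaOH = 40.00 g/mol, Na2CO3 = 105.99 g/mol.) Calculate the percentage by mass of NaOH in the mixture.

59.51 %

n(HCl) = 0.02974 × 0.2987 = 8.883 × 10^-3 mol
Let x = n(NaOH), y = n(Na2CO3).
Titrant: 1x + 2y = 8.883 × 10^-3;  mass: 40.00x + 105.99y = 0.3945
Solving, x = 5.869 × 10^-3 mol, y = 1.507 × 10^-3 mol
mass of NaOH = 5.869 × 10^-3 × 40.00 = 0.2348 g
% NaOH = 0.2348 / 0.3945 × 100 = 59.51 %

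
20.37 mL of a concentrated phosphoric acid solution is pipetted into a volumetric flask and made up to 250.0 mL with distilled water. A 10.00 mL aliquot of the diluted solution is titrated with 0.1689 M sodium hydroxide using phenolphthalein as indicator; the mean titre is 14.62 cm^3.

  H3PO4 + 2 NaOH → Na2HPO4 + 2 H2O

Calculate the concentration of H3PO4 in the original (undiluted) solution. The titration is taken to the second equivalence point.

n(NaOH) = 0.01462 × 0.1689 = 2.469 × 10^-3 mol
From the 1:2 ratio, n(H3PO4) in the aliquot = 1/2 × 2.469 × 10^-3 = 1.235 × 10^-3 mol
[H3PO4]_dilute = 1.235 × 10^-3 / 0.01000 = 0.1235 mol/L
Dilution factor = 250.0 / 20.37 = 12.27
[H3PO4]_stock = 0.1235 × 12.27 = 1.515 mol/L

1.515 M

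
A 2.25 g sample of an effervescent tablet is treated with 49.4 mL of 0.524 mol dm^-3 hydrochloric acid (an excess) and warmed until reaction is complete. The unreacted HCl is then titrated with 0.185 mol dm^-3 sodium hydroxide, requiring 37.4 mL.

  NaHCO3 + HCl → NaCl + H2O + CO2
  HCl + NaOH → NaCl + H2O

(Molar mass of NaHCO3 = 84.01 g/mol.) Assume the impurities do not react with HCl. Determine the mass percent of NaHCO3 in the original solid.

n(HCl) added = 0.0494 × 0.524 = 0.0259 mol
n(NaOH) used in back-titration = 0.0374 × 0.185 = 6.92 × 10^-3 mol
n(HCl) left over = 6.92 × 10^-3 mol (1:1 ratio)
n(HCl) consumed by analyte = 0.0259 − 6.92 × 10^-3 = 0.0190 mol
n(NaHCO3) = 0.0190 mol (1:1 ratio)
mass of NaHCO3 = 0.0190 × 84.01 = 1.59 g
% NaHCO3 = 1.59 / 2.25 × 100 = 70.8 %

70.8 %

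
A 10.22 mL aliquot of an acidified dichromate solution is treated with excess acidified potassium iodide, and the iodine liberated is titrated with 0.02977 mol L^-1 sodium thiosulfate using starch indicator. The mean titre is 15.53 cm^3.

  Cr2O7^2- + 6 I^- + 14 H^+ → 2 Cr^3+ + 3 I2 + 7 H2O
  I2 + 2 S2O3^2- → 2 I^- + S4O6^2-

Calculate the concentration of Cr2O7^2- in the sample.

0.007540 mol/L

n(S2O3^2-) = 0.01553 × 0.02977 = 4.623 × 10^-4 mol
n(I2) = n(S2O3^2-)/2 = 2.312 × 10^-4 mol
From the 1:3 ratio, n(Cr2O7^2-) in the aliquot = 1/3 × 2.312 × 10^-4 = 7.705 × 10^-5 mol
[Cr2O7^2-] = 7.705 × 10^-5 / 0.01022 = 0.007540 mol/L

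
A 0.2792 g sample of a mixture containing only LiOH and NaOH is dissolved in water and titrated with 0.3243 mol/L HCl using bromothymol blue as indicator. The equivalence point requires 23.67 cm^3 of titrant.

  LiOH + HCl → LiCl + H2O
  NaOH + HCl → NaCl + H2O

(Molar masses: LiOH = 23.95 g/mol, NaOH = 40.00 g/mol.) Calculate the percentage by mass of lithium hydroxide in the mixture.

14.88 %

n(HCl) = 0.02367 × 0.3243 = 7.676 × 10^-3 mol
Let x = n(LiOH), y = n(NaOH).
Titrant: 1x + 1y = 7.676 × 10^-3;  mass: 23.95x + 40.00y = 0.2792
Solving, x = 1.735 × 10^-3 mol, y = 5.941 × 10^-3 mol
mass of LiOH = 1.735 × 10^-3 × 23.95 = 0.04155 g
% LiOH = 0.04155 / 0.2792 × 100 = 14.88 %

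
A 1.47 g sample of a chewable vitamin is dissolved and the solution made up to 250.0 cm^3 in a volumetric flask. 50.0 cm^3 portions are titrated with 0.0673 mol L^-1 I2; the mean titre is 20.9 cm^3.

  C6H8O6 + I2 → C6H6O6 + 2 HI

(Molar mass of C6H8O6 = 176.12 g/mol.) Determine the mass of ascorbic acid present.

n(I2) per titration = 0.0209 × 0.0673 = 1.41 × 10^-3 mol
n(C6H8O6) in each aliquot = 1.41 × 10^-3 mol (1:1 ratio)
n(C6H8O6) in the whole flask = 1.41 × 10^-3 × 250.0/50.0 = 7.03 × 10^-3 mol
mass of C6H8O6 = 7.03 × 10^-3 × 176.12 = 1.24 g

1.24 g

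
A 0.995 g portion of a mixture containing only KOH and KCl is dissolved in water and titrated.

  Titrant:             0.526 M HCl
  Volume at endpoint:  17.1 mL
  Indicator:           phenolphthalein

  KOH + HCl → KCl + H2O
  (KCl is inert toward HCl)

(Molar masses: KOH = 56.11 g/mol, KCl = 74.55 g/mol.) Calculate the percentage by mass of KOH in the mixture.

50.7 %

n(HCl) = 0.0171 × 0.526 = 8.99 × 10^-3 mol
Let x = n(KOH), y = n(KCl).
Titrant: 1x = 8.99 × 10^-3;  mass: 56.11x + 74.55y = 0.995
Solving, x = 8.99 × 10^-3 mol, y = 6.58 × 10^-3 mol
mass of KOH = 8.99 × 10^-3 × 56.11 = 0.505 g
% KOH = 0.505 / 0.995 × 100 = 50.7 %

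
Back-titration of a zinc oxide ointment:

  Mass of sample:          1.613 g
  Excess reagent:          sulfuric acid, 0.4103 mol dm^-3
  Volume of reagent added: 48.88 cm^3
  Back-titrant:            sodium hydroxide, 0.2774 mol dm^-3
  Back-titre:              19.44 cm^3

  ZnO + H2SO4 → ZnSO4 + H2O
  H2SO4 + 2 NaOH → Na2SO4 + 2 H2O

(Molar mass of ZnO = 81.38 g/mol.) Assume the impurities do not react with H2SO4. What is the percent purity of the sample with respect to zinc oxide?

n(H2SO4) added = 0.04888 × 0.4103 = 0.02006 mol
n(NaOH) used in back-titration = 0.01944 × 0.2774 = 5.393 × 10^-3 mol
From the 1:2 ratio, n(H2SO4) left over = 1/2 × 5.393 × 10^-3 = 2.696 × 10^-3 mol
n(H2SO4) consumed by analyte = 0.02006 − 2.696 × 10^-3 = 0.01736 mol
n(ZnO) = 0.01736 mol (1:1 ratio)
mass of ZnO = 0.01736 × 81.38 = 1.413 g
% ZnO = 1.413 / 1.613 × 100 = 87.58 %

87.58 %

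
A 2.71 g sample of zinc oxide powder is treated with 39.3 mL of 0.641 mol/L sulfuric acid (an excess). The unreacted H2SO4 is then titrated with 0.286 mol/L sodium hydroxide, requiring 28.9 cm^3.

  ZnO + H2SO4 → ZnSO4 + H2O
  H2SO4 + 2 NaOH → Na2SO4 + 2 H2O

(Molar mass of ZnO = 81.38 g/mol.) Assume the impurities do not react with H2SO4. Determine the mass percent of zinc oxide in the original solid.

63.2 %

n(H2SO4) added = 0.0393 × 0.641 = 0.0252 mol
n(NaOH) used in back-titration = 0.0289 × 0.286 = 8.27 × 10^-3 mol
From the 1:2 ratio, n(H2SO4) left over = 1/2 × 8.27 × 10^-3 = 4.13 × 10^-3 mol
n(H2SO4) consumed by analyte = 0.0252 − 4.13 × 10^-3 = 0.0211 mol
n(ZnO) = 0.0211 mol (1:1 ratio)
mass of ZnO = 0.0211 × 81.38 = 1.71 g
% ZnO = 1.71 / 2.71 × 100 = 63.2 %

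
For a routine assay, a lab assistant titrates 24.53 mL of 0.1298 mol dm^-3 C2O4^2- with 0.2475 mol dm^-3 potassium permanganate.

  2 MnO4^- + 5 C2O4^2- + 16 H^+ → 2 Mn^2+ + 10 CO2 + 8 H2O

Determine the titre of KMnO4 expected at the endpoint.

5.146 mL

n(C2O4^2-) = 0.02453 L × 0.1298 mol/L = 3.184 × 10^-3 mol
From the 2:5 stoichiometry, n(KMnO4) = 2/5 × 3.184 × 10^-3 = 1.274 × 10^-3 mol
V(KMnO4) = 1.274 × 10^-3 mol / 0.2475 mol/L = 0.005146 L = 5.146 mL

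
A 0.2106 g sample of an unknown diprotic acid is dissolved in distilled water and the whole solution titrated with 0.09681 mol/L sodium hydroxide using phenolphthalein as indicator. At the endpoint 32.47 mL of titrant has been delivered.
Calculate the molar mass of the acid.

n(NaOH) = 0.03247 L × 0.09681 mol/L = 3.143 × 10^-3 mol
From the 1:2 ratio, n(H2A) = 1/2 × 3.143 × 10^-3 = 1.572 × 10^-3 mol
M = m / n = 0.2106 g / 1.572 × 10^-3 mol = 134.0 g/mol

134.0 g/mol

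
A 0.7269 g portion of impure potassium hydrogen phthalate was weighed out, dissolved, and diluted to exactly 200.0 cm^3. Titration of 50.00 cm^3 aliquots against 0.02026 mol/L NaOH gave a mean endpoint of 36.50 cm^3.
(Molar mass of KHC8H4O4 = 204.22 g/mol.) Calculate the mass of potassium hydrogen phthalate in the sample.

0.6041 g

KHC8H4O4 + NaOH → KNaC8H4O4 + H2O
n(NaOH) per titration = 0.03650 × 0.02026 = 7.395 × 10^-4 mol
n(KHC8H4O4) in each aliquot = 7.395 × 10^-4 mol (1:1 ratio)
n(KHC8H4O4) in the whole flask = 7.395 × 10^-4 × 200.0/50.00 = 2.958 × 10^-3 mol
mass of KHC8H4O4 = 2.958 × 10^-3 × 204.22 = 0.6041 g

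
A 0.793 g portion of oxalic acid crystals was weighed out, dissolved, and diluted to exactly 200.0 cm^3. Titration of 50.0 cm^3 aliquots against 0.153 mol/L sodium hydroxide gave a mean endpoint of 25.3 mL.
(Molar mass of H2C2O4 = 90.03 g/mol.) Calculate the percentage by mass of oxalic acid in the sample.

87.9 %

H2C2O4 + 2 NaOH → Na2C2O4 + 2 H2O
n(NaOH) per titration = 0.0253 × 0.153 = 3.87 × 10^-3 mol
From the 1:2 ratio, n(H2C2O4) in each aliquot = 1/2 × 3.87 × 10^-3 = 1.94 × 10^-3 mol
n(H2C2O4) in the whole flask = 1.94 × 10^-3 × 200.0/50.0 = 7.74 × 10^-3 mol
mass of H2C2O4 = 7.74 × 10^-3 × 90.03 = 0.697 g
% H2C2O4 = 0.697 / 0.793 × 100 = 87.9 %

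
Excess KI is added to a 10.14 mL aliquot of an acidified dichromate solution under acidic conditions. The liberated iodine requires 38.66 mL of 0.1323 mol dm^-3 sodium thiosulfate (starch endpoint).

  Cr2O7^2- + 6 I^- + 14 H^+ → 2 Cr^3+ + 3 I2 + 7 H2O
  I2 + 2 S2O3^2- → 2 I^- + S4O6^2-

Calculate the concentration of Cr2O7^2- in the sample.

n(S2O3^2-) = 0.03866 × 0.1323 = 5.115 × 10^-3 mol
n(I2) = n(S2O3^2-)/2 = 2.557 × 10^-3 mol
From the 1:3 ratio, n(Cr2O7^2-) in the aliquot = 1/3 × 2.557 × 10^-3 = 8.525 × 10^-4 mol
[Cr2O7^2-] = 8.525 × 10^-4 / 0.01014 = 0.08407 mol/L

0.08407 mol/L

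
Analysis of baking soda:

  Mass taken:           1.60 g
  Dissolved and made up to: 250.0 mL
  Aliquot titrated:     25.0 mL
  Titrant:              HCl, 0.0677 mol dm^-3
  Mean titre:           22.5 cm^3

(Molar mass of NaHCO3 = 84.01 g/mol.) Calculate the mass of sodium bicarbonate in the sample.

1.28 g

NaHCO3 + HCl → NaCl + H2O + CO2
n(HCl) per titration = 0.0225 × 0.0677 = 1.52 × 10^-3 mol
n(NaHCO3) in each aliquot = 1.52 × 10^-3 mol (1:1 ratio)
n(NaHCO3) in the whole flask = 1.52 × 10^-3 × 250.0/25.0 = 0.0152 mol
mass of NaHCO3 = 0.0152 × 84.01 = 1.28 g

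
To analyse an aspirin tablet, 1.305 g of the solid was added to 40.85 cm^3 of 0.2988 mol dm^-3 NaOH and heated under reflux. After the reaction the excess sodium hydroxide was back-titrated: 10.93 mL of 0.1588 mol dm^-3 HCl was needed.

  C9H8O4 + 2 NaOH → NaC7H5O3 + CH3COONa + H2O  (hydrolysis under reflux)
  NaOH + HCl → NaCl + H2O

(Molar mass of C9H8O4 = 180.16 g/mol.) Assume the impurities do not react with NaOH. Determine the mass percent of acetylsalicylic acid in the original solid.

n(NaOH) added = 0.04085 × 0.2988 = 0.01221 mol
n(HCl) used in back-titration = 0.01093 × 0.1588 = 1.736 × 10^-3 mol
n(NaOH) left over = 1.736 × 10^-3 mol (1:1 ratio)
n(NaOH) consumed by analyte = 0.01221 − 1.736 × 10^-3 = 0.01047 mol
From the 1:2 ratio, n(C9H8O4) = 1/2 × 0.01047 = 5.235 × 10^-3 mol
mass of C9H8O4 = 5.235 × 10^-3 × 180.16 = 0.9432 g
% C9H8O4 = 0.9432 / 1.305 × 100 = 72.27 %

72.27 %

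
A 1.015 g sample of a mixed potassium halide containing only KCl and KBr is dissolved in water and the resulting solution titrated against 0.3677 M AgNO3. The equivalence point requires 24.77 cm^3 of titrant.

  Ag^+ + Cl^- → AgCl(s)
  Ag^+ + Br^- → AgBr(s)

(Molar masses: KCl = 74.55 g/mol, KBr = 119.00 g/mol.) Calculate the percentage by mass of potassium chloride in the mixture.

11.38 %

n(AgNO3) = 0.02477 × 0.3677 = 9.108 × 10^-3 mol
Let x = n(KCl), y = n(KBr).
Titrant: 1x + 1y = 9.108 × 10^-3;  mass: 74.55x + 119.00y = 1.015
Solving, x = 1.549 × 10^-3 mol, y = 7.559 × 10^-3 mol
mass of KCl = 1.549 × 10^-3 × 74.55 = 0.1155 g
% KCl = 0.1155 / 1.015 × 100 = 11.38 %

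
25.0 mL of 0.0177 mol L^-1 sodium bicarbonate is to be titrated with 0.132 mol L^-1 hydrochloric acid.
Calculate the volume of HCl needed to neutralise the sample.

3.35 mL

NaHCO3 + HCl → NaCl + H2O + CO2
n(NaHCO3) = 0.0250 L × 0.0177 mol/L = 4.42 × 10^-4 mol
n(HCl) = 4.42 × 10^-4 mol (1:1 stoichiometry)
V(HCl) = 4.42 × 10^-4 mol / 0.132 mol/L = 0.00335 L = 3.35 mL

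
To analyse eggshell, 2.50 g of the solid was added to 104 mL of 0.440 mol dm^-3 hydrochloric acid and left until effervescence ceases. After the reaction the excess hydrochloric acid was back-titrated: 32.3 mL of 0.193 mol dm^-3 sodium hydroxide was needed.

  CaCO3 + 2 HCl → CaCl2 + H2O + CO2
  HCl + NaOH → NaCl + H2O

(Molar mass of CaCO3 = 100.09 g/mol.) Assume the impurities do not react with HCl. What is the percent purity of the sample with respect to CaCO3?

n(HCl) added = 0.104 × 0.440 = 0.0458 mol
n(NaOH) used in back-titration = 0.0323 × 0.193 = 6.23 × 10^-3 mol
n(HCl) left over = 6.23 × 10^-3 mol (1:1 ratio)
n(HCl) consumed by analyte = 0.0458 − 6.23 × 10^-3 = 0.0395 mol
From the 1:2 ratio, n(CaCO3) = 1/2 × 0.0395 = 0.0198 mol
mass of CaCO3 = 0.0198 × 100.09 = 1.98 g
% CaCO3 = 1.98 / 2.50 × 100 = 79.1 %

79.1 %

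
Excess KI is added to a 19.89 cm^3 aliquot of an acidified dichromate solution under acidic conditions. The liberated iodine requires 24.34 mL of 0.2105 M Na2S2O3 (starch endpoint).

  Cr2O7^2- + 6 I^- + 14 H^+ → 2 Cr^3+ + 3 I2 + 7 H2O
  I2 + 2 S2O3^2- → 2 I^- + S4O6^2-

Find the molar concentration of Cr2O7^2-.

0.04293 M

n(S2O3^2-) = 0.02434 × 0.2105 = 5.124 × 10^-3 mol
n(I2) = n(S2O3^2-)/2 = 2.562 × 10^-3 mol
From the 1:3 ratio, n(Cr2O7^2-) in the aliquot = 1/3 × 2.562 × 10^-3 = 8.539 × 10^-4 mol
[Cr2O7^2-] = 8.539 × 10^-4 / 0.01989 = 0.04293 mol/L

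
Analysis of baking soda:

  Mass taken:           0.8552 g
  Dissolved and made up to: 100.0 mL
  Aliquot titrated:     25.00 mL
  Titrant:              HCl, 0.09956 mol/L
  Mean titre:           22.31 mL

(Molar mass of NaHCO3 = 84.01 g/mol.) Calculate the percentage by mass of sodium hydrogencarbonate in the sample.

NaHCO3 + HCl → NaCl + H2O + CO2
n(HCl) per titration = 0.02231 × 0.09956 = 2.221 × 10^-3 mol
n(NaHCO3) in each aliquot = 2.221 × 10^-3 mol (1:1 ratio)
n(NaHCO3) in the whole flask = 2.221 × 10^-3 × 100.0/25.00 = 8.885 × 10^-3 mol
mass of NaHCO3 = 8.885 × 10^-3 × 84.01 = 0.7464 g
% NaHCO3 = 0.7464 / 0.8552 × 100 = 87.28 %

87.28 %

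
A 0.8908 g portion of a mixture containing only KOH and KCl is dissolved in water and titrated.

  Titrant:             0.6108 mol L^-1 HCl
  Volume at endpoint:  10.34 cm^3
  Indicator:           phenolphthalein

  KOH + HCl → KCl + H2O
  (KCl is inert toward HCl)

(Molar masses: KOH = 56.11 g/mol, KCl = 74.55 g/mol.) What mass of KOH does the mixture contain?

n(HCl) = 0.01034 × 0.6108 = 6.316 × 10^-3 mol
Let x = n(KOH), y = n(KCl).
Titrant: 1x = 6.316 × 10^-3;  mass: 56.11x + 74.55y = 0.8908
Solving, x = 6.316 × 10^-3 mol, y = 7.196 × 10^-3 mol
mass of KOH = 6.316 × 10^-3 × 56.11 = 0.3544 g

0.3544 g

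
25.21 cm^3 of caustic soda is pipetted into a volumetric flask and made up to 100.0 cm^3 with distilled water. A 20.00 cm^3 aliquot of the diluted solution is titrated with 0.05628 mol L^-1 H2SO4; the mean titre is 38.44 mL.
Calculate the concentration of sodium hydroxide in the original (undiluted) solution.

0.8582 mol/L

2 NaOH + H2SO4 → Na2SO4 + 2 H2O
n(H2SO4) = 0.03844 × 0.05628 = 2.163 × 10^-3 mol
From the 2:1 ratio, n(NaOH) in the aliquot = 2/1 × 2.163 × 10^-3 = 4.327 × 10^-3 mol
[NaOH]_dilute = 4.327 × 10^-3 / 0.02000 = 0.2163 mol/L
Dilution factor = 100.0 / 25.21 = 3.967
[NaOH]_stock = 0.2163 × 3.967 = 0.8582 mol/L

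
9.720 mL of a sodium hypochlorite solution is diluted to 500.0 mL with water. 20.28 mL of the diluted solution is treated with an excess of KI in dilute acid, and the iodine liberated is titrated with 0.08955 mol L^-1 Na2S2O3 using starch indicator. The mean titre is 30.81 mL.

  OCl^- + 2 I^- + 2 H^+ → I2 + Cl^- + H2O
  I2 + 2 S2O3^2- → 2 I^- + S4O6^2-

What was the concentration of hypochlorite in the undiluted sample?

3.499 mol/L

n(S2O3^2-) = 0.03081 × 0.08955 = 2.759 × 10^-3 mol
n(I2) = n(S2O3^2-)/2 = 1.380 × 10^-3 mol
n(OCl^-) in the aliquot = 1.380 × 10^-3 mol (1:1 ratio)
[OCl^-]_dilute = 1.380 × 10^-3 / 0.02028 = 0.06802 mol/L
[OCl^-]_original = 0.06802 × 500.0/9.720 = 3.499 mol/L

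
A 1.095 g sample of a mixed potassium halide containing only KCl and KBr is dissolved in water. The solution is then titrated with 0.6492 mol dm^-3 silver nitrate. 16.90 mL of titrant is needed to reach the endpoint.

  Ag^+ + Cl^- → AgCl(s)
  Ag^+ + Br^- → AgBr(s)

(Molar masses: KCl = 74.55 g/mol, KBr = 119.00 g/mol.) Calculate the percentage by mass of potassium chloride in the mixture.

32.26 %

n(AgNO3) = 0.01690 × 0.6492 = 0.01097 mol
Let x = n(KCl), y = n(KBr).
Titrant: 1x + 1y = 0.01097;  mass: 74.55x + 119.00y = 1.095
Solving, x = 4.738 × 10^-3 mol, y = 6.233 × 10^-3 mol
mass of KCl = 4.738 × 10^-3 × 74.55 = 0.3532 g
% KCl = 0.3532 / 1.095 × 100 = 32.26 %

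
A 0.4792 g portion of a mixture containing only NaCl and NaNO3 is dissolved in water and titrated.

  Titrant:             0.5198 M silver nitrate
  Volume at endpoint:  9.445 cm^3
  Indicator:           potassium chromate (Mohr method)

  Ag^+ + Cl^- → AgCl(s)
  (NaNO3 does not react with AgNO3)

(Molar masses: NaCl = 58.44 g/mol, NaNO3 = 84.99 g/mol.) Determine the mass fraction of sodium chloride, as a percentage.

n(AgNO3) = 0.009445 × 0.5198 = 4.910 × 10^-3 mol
Let x = n(NaCl), y = n(NaNO3).
Titrant: 1x = 4.910 × 10^-3;  mass: 58.44x + 84.99y = 0.4792
Solving, x = 4.910 × 10^-3 mol, y = 2.262 × 10^-3 mol
mass of NaCl = 4.910 × 10^-3 × 58.44 = 0.2869 g
% NaCl = 0.2869 / 0.4792 × 100 = 59.87 %

59.87 %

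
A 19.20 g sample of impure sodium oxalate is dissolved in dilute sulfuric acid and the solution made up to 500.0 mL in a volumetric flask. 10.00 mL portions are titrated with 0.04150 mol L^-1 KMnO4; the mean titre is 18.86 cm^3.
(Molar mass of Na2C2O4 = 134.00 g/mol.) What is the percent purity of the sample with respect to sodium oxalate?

68.28 %

2 MnO4^- + 5 C2O4^2- + 16 H^+ → 2 Mn^2+ + 10 CO2 + 8 H2O
n(KMnO4) per titration = 0.01886 × 0.04150 = 7.827 × 10^-4 mol
From the 5:2 ratio, n(Na2C2O4) in each aliquot = 5/2 × 7.827 × 10^-4 = 1.957 × 10^-3 mol
n(Na2C2O4) in the whole flask = 1.957 × 10^-3 × 500.0/10.00 = 0.09784 mol
mass of Na2C2O4 = 0.09784 × 134.00 = 13.11 g
% Na2C2O4 = 13.11 / 19.20 × 100 = 68.28 %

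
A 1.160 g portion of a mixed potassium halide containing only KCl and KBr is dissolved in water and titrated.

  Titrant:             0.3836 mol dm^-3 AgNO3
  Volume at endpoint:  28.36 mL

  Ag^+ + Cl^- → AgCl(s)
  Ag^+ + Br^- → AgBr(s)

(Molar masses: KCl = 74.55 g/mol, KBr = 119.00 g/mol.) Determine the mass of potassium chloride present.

n(AgNO3) = 0.02836 × 0.3836 = 0.01088 mol
Let x = n(KCl), y = n(KBr).
Titrant: 1x + 1y = 0.01088;  mass: 74.55x + 119.00y = 1.160
Solving, x = 3.028 × 10^-3 mol, y = 7.851 × 10^-3 mol
mass of KCl = 3.028 × 10^-3 × 74.55 = 0.2257 g

0.2257 g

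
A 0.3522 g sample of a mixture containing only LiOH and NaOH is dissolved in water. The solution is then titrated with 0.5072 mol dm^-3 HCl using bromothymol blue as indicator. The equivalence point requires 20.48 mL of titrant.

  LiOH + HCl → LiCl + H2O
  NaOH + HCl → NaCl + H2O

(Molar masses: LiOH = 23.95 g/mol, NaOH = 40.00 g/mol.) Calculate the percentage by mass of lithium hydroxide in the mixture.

26.82 %

n(HCl) = 0.02048 × 0.5072 = 0.01039 mol
Let x = n(LiOH), y = n(NaOH).
Titrant: 1x + 1y = 0.01039;  mass: 23.95x + 40.00y = 0.3522
Solving, x = 3.944 × 10^-3 mol, y = 6.444 × 10^-3 mol
mass of LiOH = 3.944 × 10^-3 × 23.95 = 0.09445 g
% LiOH = 0.09445 / 0.3522 × 100 = 26.82 %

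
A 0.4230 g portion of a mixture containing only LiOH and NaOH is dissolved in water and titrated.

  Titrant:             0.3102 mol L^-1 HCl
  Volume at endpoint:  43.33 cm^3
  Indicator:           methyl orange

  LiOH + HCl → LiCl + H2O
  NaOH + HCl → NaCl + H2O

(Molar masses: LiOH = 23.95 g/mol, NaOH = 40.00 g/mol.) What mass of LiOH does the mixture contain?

n(HCl) = 0.04333 × 0.3102 = 0.01344 mol
Let x = n(LiOH), y = n(NaOH).
Titrant: 1x + 1y = 0.01344;  mass: 23.95x + 40.00y = 0.4230
Solving, x = 7.143 × 10^-3 mol, y = 6.298 × 10^-3 mol
mass of LiOH = 7.143 × 10^-3 × 23.95 = 0.1711 g

0.1711 g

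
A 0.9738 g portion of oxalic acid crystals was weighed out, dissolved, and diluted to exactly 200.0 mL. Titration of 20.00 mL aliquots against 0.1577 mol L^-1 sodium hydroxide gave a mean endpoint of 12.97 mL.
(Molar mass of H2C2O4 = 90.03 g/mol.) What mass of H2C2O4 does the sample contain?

H2C2O4 + 2 NaOH → Na2C2O4 + 2 H2O
n(NaOH) per titration = 0.01297 × 0.1577 = 2.045 × 10^-3 mol
From the 1:2 ratio, n(H2C2O4) in each aliquot = 1/2 × 2.045 × 10^-3 = 1.023 × 10^-3 mol
n(H2C2O4) in the whole flask = 1.023 × 10^-3 × 200.0/20.00 = 0.01023 mol
mass of H2C2O4 = 0.01023 × 90.03 = 0.9207 g

0.9207 g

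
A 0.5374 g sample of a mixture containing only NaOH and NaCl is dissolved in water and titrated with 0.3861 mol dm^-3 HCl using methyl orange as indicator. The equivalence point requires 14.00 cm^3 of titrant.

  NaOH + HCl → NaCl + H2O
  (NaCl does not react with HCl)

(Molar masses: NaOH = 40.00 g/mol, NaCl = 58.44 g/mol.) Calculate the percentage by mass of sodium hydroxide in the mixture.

40.23 %

n(HCl) = 0.01400 × 0.3861 = 5.405 × 10^-3 mol
Let x = n(NaOH), y = n(NaCl).
Titrant: 1x = 5.405 × 10^-3;  mass: 40.00x + 58.44y = 0.5374
Solving, x = 5.405 × 10^-3 mol, y = 5.496 × 10^-3 mol
mass of NaOH = 5.405 × 10^-3 × 40.00 = 0.2162 g
% NaOH = 0.2162 / 0.5374 × 100 = 40.23 %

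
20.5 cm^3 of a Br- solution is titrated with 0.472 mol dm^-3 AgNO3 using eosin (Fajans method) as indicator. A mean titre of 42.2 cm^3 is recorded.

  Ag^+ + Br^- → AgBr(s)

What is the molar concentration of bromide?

0.972 mol/L

n(AgNO3) = 0.0422 L × 0.472 mol/L = 0.0199 mol
n(Br-) = 0.0199 mol (1:1 mole ratio)
[Br-] = 0.0199 mol / 0.0205 L = 0.972 mol/L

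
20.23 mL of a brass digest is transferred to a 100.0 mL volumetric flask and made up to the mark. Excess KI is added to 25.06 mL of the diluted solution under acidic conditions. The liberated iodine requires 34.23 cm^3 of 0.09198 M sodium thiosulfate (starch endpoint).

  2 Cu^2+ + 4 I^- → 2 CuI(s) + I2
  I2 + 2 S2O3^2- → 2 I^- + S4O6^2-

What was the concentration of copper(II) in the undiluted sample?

0.6210 M

n(S2O3^2-) = 0.03423 × 0.09198 = 3.148 × 10^-3 mol
n(I2) = n(S2O3^2-)/2 = 1.574 × 10^-3 mol
From the 2:1 ratio, n(Cu2+) in the aliquot = 2/1 × 1.574 × 10^-3 = 3.148 × 10^-3 mol
[Cu2+]_dilute = 3.148 × 10^-3 / 0.02506 = 0.1256 mol/L
[Cu2+]_original = 0.1256 × 100.0/20.23 = 0.6210 mol/L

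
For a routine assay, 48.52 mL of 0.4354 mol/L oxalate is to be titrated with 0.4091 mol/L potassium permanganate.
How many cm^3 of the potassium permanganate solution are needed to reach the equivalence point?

2 MnO4^- + 5 C2O4^2- + 16 H^+ → 2 Mn^2+ + 10 CO2 + 8 H2O
n(C2O4^2-) = 0.04852 L × 0.4354 mol/L = 0.02113 mol
From the 2:5 stoichiometry, n(KMnO4) = 2/5 × 0.02113 = 8.450 × 10^-3 mol
V(KMnO4) = 8.450 × 10^-3 mol / 0.4091 mol/L = 0.02066 L = 20.66 mL

20.66 mL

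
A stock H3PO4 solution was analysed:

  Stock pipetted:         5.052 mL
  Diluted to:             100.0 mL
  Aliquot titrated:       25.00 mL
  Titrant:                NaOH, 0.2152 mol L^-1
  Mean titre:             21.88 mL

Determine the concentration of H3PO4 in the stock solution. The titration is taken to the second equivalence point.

H3PO4 + 2 NaOH → Na2HPO4 + 2 H2O
n(NaOH) = 0.02188 × 0.2152 = 4.709 × 10^-3 mol
From the 1:2 ratio, n(H3PO4) in the aliquot = 1/2 × 4.709 × 10^-3 = 2.354 × 10^-3 mol
[H3PO4]_dilute = 2.354 × 10^-3 / 0.02500 = 0.09417 mol/L
Dilution factor = 100.0 / 5.052 = 19.79
[H3PO4]_stock = 0.09417 × 19.79 = 1.864 mol/L

1.864 mol/L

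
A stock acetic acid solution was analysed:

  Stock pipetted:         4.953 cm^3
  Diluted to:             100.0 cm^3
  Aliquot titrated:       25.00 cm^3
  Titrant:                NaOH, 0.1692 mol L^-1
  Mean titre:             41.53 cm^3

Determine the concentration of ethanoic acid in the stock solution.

CH3COOH + NaOH → CH3COONa + H2O
n(NaOH) = 0.04153 × 0.1692 = 7.027 × 10^-3 mol
n(CH3COOH) in the aliquot = 7.027 × 10^-3 mol (1:1 ratio)
[CH3COOH]_dilute = 7.027 × 10^-3 / 0.02500 = 0.2811 mol/L
Dilution factor = 100.0 / 4.953 = 20.19
[CH3COOH]_stock = 0.2811 × 20.19 = 5.675 mol/L

5.675 mol/L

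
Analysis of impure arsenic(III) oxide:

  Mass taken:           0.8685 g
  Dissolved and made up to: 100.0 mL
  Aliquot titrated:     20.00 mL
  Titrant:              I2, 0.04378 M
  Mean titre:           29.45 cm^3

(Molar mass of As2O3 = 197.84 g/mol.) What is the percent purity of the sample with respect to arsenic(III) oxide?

As2O3 + 2 I2 + 2 H2O → As2O5 + 4 HI
n(I2) per titration = 0.02945 × 0.04378 = 1.289 × 10^-3 mol
From the 1:2 ratio, n(As2O3) in each aliquot = 1/2 × 1.289 × 10^-3 = 6.447 × 10^-4 mol
n(As2O3) in the whole flask = 6.447 × 10^-4 × 100.0/20.00 = 3.223 × 10^-3 mol
mass of As2O3 = 3.223 × 10^-3 × 197.84 = 0.6377 g
% As2O3 = 0.6377 / 0.8685 × 100 = 73.43 %

73.43 %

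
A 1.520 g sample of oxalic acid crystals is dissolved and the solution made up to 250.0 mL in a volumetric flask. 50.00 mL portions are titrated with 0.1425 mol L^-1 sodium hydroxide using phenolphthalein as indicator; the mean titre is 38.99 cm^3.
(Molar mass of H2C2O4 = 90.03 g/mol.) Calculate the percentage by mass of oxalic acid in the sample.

82.27 %

H2C2O4 + 2 NaOH → Na2C2O4 + 2 H2O
n(NaOH) per titration = 0.03899 × 0.1425 = 5.556 × 10^-3 mol
From the 1:2 ratio, n(H2C2O4) in each aliquot = 1/2 × 5.556 × 10^-3 = 2.778 × 10^-3 mol
n(H2C2O4) in the whole flask = 2.778 × 10^-3 × 250.0/50.00 = 0.01389 mol
mass of H2C2O4 = 0.01389 × 90.03 = 1.251 g
% H2C2O4 = 1.251 / 1.520 × 100 = 82.27 %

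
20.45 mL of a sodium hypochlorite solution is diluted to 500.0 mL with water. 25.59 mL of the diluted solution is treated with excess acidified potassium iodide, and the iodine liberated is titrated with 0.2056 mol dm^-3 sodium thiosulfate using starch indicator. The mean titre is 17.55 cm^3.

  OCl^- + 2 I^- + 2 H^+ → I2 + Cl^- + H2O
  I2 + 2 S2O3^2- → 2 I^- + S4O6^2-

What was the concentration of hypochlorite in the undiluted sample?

1.724 mol/L

n(S2O3^2-) = 0.01755 × 0.2056 = 3.608 × 10^-3 mol
n(I2) = n(S2O3^2-)/2 = 1.804 × 10^-3 mol
n(OCl^-) in the aliquot = 1.804 × 10^-3 mol (1:1 ratio)
[OCl^-]_dilute = 1.804 × 10^-3 / 0.02559 = 0.07050 mol/L
[OCl^-]_original = 0.07050 × 500.0/20.45 = 1.724 mol/L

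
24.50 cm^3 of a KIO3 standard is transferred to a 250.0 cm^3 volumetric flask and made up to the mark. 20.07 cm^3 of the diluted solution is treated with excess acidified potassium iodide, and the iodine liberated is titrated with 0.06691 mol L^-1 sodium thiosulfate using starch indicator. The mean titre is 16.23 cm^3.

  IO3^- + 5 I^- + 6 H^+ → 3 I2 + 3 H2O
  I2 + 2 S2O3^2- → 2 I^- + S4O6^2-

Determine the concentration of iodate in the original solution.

0.09202 mol/L

n(S2O3^2-) = 0.01623 × 0.06691 = 1.086 × 10^-3 mol
n(I2) = n(S2O3^2-)/2 = 5.430 × 10^-4 mol
From the 1:3 ratio, n(IO3^-) in the aliquot = 1/3 × 5.430 × 10^-4 = 1.810 × 10^-4 mol
[IO3^-]_dilute = 1.810 × 10^-4 / 0.02007 = 0.009018 mol/L
[IO3^-]_original = 0.009018 × 250.0/24.50 = 0.09202 mol/L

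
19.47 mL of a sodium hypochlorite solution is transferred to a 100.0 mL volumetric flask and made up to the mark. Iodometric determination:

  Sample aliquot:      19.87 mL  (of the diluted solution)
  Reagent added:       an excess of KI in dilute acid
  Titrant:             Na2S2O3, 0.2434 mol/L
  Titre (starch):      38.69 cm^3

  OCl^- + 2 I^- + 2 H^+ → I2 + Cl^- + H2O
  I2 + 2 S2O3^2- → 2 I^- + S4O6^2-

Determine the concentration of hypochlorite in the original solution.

1.217 mol/L

n(S2O3^2-) = 0.03869 × 0.2434 = 9.417 × 10^-3 mol
n(I2) = n(S2O3^2-)/2 = 4.709 × 10^-3 mol
n(OCl^-) in the aliquot = 4.709 × 10^-3 mol (1:1 ratio)
[OCl^-]_dilute = 4.709 × 10^-3 / 0.01987 = 0.2370 mol/L
[OCl^-]_original = 0.2370 × 100.0/19.47 = 1.217 mol/L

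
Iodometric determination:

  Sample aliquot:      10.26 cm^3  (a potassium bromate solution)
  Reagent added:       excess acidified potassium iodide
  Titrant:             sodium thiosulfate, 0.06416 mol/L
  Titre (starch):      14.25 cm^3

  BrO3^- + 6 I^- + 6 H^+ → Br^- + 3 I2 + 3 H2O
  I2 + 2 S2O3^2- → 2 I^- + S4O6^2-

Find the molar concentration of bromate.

0.01485 mol/L

n(S2O3^2-) = 0.01425 × 0.06416 = 9.143 × 10^-4 mol
n(I2) = n(S2O3^2-)/2 = 4.571 × 10^-4 mol
From the 1:3 ratio, n(BrO3^-) in the aliquot = 1/3 × 4.571 × 10^-4 = 1.524 × 10^-4 mol
[BrO3^-] = 1.524 × 10^-4 / 0.01026 = 0.01485 mol/L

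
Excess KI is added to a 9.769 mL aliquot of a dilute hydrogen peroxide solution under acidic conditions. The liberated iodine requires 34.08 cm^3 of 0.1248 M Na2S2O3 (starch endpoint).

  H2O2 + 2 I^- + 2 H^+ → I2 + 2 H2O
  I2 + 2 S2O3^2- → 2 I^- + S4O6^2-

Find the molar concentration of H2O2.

0.2177 M

n(S2O3^2-) = 0.03408 × 0.1248 = 4.253 × 10^-3 mol
n(I2) = n(S2O3^2-)/2 = 2.127 × 10^-3 mol
n(H2O2) in the aliquot = 2.127 × 10^-3 mol (1:1 ratio)
[H2O2] = 2.127 × 10^-3 / 0.009769 = 0.2177 mol/L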